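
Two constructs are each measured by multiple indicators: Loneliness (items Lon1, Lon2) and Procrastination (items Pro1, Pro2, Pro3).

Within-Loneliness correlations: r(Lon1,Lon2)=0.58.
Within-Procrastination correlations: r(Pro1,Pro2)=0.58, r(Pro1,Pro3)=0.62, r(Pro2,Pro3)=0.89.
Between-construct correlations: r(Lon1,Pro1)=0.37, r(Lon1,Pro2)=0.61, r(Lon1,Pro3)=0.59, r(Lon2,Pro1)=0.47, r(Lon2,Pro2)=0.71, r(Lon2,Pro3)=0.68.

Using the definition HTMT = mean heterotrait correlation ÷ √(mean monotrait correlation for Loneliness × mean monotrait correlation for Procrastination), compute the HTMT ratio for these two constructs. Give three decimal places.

Mean between = 3.43/6 = 0.5717.
Mean within-Lon = 0.58/1 = 0.5800; mean within-Pro = 2.09/3 = 0.6967.
Geometric mean = √(0.5800 × 0.6967) = 0.6357.
HTMT = 0.5717 / 0.6357 = 0.899.

0.899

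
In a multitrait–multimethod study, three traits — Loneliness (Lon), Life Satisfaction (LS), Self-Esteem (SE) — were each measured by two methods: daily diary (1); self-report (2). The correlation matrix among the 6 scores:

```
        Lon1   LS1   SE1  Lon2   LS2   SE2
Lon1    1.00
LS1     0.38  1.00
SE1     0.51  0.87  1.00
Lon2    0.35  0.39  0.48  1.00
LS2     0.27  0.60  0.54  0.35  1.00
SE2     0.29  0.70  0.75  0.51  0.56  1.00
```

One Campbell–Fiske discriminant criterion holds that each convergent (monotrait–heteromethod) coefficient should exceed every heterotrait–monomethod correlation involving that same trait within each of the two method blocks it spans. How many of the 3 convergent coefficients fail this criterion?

Each convergent coefficient versus the relevant comparison correlations:
Lon (methods 1·2): 0.35 vs {0.38, 0.35, 0.51, 0.51} → fail.
LS (methods 1·2): 0.60 vs {0.38, 0.35, 0.87, 0.56} → fail.
SE (methods 1·2): 0.75 vs {0.51, 0.51, 0.87, 0.56} → fail.
3 of 3 fail.

3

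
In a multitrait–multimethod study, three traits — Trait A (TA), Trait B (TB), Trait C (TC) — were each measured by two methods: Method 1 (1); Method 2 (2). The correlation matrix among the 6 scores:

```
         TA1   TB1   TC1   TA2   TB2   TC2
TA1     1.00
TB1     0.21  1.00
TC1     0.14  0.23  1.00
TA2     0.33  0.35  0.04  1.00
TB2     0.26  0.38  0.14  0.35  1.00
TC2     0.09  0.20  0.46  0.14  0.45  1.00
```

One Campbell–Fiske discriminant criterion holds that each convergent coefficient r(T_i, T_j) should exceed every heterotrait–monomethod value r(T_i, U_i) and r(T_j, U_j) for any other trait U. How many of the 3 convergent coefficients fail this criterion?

Each convergent coefficient versus the relevant comparison correlations:
TA (methods 1·2): 0.33 vs {0.21, 0.35, 0.14, 0.14} → fail.
TB (methods 1·2): 0.38 vs {0.21, 0.35, 0.23, 0.45} → fail.
TC (methods 1·2): 0.46 vs {0.14, 0.14, 0.23, 0.45} → pass.
2 of 3 fail.

2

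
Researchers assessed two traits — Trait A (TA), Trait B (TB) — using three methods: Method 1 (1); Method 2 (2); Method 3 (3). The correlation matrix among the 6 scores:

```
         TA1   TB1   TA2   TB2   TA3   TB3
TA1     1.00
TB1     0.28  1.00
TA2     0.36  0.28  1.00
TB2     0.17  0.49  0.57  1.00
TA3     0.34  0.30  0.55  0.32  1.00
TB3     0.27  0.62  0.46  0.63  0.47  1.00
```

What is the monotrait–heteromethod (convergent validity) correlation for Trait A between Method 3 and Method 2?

Same trait (TA), different methods: r(TA3, TA2) = 0.55.

0.55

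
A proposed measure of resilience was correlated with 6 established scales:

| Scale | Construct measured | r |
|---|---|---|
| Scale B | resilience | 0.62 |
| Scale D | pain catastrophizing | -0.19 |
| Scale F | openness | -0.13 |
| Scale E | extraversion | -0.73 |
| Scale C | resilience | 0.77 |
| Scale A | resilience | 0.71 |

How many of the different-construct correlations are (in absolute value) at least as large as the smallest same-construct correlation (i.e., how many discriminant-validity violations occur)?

1

Convergent (same construct = resilience): Scale B, Scale C, Scale A.
Smallest convergent = 0.62. Discriminant |r|: 0.19, 0.13, 0.73; count ≥ 0.62 → 1.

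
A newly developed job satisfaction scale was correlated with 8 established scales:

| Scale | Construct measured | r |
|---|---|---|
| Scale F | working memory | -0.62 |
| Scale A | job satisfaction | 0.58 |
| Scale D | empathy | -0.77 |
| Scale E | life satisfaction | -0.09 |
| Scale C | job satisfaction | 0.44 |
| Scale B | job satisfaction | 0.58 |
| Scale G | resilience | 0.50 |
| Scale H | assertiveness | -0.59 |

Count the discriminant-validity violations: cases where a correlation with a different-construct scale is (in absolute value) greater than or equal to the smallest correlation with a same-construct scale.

4

Convergent (same construct = job satisfaction): Scale A, Scale C, Scale B.
Smallest convergent = 0.44. Discriminant |r|: 0.62, 0.77, 0.09, 0.50, 0.59; count ≥ 0.44 → 4.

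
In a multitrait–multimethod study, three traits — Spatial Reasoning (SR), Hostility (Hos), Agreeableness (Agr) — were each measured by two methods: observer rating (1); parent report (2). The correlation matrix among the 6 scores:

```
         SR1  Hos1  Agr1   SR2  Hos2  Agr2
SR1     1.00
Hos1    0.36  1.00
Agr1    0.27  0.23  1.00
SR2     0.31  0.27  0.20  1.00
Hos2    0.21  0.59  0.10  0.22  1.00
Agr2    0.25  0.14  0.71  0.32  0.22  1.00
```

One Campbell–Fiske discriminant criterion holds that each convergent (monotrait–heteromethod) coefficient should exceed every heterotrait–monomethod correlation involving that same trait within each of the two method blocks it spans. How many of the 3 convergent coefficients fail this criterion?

Each convergent coefficient versus the relevant comparison correlations:
SR (methods 1·2): 0.31 vs {0.36, 0.22, 0.27, 0.32} → fail.
Hos (methods 1·2): 0.59 vs {0.36, 0.22, 0.23, 0.22} → pass.
Agr (methods 1·2): 0.71 vs {0.27, 0.32, 0.23, 0.22} → pass.
1 of 3 fail.

1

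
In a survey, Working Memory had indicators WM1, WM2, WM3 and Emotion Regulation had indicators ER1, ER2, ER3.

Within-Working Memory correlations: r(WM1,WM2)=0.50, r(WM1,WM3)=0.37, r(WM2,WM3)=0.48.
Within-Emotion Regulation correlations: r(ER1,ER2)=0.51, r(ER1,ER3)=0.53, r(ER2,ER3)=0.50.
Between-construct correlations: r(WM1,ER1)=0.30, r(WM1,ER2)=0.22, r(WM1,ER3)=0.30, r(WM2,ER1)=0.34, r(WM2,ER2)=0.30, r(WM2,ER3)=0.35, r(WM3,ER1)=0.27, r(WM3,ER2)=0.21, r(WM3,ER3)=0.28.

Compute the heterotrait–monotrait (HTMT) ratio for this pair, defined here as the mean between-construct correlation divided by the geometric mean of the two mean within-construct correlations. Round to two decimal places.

0.59

Between-construct mean = 2.57/9 = 0.2856.
Mean within-WM = 1.35/3 = 0.4500; mean within-ER = 1.54/3 = 0.5133.
Geometric mean = √(0.4500 × 0.5133) = 0.4806.
HTMT = 0.2856 / 0.4806 = 0.59.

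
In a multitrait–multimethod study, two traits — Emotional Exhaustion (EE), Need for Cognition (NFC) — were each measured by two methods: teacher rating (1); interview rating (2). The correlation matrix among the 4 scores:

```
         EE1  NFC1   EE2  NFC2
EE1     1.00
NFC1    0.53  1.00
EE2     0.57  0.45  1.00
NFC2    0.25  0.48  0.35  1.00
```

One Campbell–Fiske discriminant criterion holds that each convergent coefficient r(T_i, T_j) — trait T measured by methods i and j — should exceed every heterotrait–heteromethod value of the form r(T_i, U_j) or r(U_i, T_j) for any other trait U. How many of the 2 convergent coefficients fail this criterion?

Each convergent coefficient versus the relevant comparison correlations:
EE (methods 1·2): 0.57 vs {0.25, 0.45} → pass.
NFC (methods 1·2): 0.48 vs {0.45, 0.25} → pass.
0 of 2 fail.

0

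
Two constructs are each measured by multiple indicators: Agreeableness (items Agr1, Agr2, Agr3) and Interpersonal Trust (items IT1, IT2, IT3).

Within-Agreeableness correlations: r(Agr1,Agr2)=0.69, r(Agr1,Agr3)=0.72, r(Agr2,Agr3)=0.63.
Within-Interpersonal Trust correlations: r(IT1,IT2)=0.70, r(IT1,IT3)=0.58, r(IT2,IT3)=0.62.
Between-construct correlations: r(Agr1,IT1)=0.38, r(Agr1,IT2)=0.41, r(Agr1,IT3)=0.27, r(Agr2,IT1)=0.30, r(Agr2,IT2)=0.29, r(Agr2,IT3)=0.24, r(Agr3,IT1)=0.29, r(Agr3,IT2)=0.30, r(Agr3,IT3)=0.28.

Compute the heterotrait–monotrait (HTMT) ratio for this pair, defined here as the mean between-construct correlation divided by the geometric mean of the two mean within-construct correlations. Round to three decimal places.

Between-construct mean = 2.76/9 = 0.3067.
Mean within-Agr = 2.04/3 = 0.6800; mean within-IT = 1.90/3 = 0.6333.
Geometric mean = √(0.6800 × 0.6333) = 0.6562.
HTMT = 0.3067 / 0.6562 = 0.467.

0.467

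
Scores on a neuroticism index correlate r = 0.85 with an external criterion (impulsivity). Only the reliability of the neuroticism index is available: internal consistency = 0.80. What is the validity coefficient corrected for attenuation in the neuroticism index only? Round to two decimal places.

0.95

Single correction: r_c = r_obs / √r_xx = 0.85 / √0.80 = 0.85 / 0.8944 ≈ 0.95.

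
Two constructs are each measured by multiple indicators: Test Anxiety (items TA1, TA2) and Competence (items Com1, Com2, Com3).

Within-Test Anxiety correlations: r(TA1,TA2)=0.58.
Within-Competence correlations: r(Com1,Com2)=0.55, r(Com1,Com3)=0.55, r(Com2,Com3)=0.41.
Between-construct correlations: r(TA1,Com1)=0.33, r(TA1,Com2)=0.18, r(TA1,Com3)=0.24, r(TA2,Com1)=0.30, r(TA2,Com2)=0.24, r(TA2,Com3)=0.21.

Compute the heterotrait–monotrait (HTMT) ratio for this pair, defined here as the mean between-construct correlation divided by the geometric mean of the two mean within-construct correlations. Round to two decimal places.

0.46

Mean between = 1.50/6 = 0.2500.
Mean within-TA = 0.58/1 = 0.5800; mean within-Com = 1.51/3 = 0.5033.
Geometric mean = √(0.5800 × 0.5033) = 0.5403.
HTMT = 0.2500 / 0.5403 = 0.46.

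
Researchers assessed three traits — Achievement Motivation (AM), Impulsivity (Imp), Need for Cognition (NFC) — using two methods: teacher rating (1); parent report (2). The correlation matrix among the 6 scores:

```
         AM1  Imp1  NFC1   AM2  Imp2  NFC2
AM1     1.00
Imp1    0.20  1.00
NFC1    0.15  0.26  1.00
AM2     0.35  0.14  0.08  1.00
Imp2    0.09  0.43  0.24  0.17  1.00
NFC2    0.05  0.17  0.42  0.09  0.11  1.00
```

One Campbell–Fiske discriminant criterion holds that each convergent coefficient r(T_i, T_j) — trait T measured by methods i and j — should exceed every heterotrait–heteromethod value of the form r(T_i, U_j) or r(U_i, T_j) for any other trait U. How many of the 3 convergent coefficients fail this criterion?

0

Checking each validity diagonal entry against its comparison values:
AM (methods 1·2): 0.35 vs {0.09, 0.14, 0.05, 0.08} → pass.
Imp (methods 1·2): 0.43 vs {0.14, 0.09, 0.17, 0.24} → pass.
NFC (methods 1·2): 0.42 vs {0.08, 0.05, 0.24, 0.17} → pass.
0 of 3 fail.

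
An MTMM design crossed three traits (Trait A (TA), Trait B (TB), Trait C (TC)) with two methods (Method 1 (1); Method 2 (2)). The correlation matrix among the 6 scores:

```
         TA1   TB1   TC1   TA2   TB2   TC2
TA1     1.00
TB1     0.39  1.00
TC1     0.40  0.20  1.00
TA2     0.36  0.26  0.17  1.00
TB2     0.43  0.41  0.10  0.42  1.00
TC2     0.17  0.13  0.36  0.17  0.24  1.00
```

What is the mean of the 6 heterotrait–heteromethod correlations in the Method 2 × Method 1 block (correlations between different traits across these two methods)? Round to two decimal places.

0.21

HTHM values (method 2 × method 1): 0.26, 0.17, 0.43, 0.10, 0.17, 0.13; mean = 1.26/6 = 0.21.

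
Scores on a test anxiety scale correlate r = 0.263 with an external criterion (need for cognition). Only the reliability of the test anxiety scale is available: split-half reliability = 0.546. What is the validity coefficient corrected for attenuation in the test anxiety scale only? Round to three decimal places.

Single correction: r_c = r_obs / √r_xx = 0.263 / √0.546 = 0.263 / 0.7389 ≈ 0.356.

0.356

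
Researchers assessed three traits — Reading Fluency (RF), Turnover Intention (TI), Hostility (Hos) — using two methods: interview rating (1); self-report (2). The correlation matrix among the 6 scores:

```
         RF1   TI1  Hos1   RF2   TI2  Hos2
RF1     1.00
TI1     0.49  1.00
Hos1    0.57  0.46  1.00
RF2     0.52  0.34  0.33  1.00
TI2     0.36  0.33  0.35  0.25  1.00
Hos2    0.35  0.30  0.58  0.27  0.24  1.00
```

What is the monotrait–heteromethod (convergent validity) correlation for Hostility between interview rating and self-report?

0.58

Same trait (Hos), different methods: r(Hos1, Hos2) = 0.58.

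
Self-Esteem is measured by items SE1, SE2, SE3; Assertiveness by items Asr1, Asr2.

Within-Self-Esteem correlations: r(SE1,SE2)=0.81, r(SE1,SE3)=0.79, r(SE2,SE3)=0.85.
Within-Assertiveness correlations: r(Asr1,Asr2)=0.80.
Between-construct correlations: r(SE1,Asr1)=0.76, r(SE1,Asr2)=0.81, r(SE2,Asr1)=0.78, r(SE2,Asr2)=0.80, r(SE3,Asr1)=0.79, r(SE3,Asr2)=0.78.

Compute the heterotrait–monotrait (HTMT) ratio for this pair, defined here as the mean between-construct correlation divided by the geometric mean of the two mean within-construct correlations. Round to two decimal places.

0.97

Mean heterotrait r = 4.72/6 = 0.7867.
Mean within-SE = 2.45/3 = 0.8167; mean within-Asr = 0.80/1 = 0.8000.
Geometric mean = √(0.8167 × 0.8000) = 0.8083.
HTMT = 0.7867 / 0.8083 = 0.97.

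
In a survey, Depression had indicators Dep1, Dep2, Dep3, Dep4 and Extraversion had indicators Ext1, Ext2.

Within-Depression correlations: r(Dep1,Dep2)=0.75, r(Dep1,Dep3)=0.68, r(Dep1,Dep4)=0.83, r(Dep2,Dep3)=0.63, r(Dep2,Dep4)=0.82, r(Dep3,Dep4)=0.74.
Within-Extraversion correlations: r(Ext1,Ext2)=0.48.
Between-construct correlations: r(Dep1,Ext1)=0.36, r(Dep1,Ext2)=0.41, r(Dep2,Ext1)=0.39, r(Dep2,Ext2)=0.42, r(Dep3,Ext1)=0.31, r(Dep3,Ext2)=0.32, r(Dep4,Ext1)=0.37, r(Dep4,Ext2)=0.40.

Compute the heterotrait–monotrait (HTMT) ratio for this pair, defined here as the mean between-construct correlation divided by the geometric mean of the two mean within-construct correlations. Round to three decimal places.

Between-construct mean = 2.98/8 = 0.3725.
Mean within-Dep = 4.45/6 = 0.7417; mean within-Ext = 0.48/1 = 0.4800.
Geometric mean = √(0.7417 × 0.4800) = 0.5967.
HTMT = 0.3725 / 0.5967 = 0.624.

0.624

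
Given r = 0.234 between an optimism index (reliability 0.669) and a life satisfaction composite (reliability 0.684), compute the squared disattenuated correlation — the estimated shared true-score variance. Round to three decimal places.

0.120

Disattenuated r = 0.234 / √(0.669 × 0.684) = 0.234 / 0.6765 = 0.3459.
Shared true-score variance = 0.3459² = 0.1196 ≈ 0.120.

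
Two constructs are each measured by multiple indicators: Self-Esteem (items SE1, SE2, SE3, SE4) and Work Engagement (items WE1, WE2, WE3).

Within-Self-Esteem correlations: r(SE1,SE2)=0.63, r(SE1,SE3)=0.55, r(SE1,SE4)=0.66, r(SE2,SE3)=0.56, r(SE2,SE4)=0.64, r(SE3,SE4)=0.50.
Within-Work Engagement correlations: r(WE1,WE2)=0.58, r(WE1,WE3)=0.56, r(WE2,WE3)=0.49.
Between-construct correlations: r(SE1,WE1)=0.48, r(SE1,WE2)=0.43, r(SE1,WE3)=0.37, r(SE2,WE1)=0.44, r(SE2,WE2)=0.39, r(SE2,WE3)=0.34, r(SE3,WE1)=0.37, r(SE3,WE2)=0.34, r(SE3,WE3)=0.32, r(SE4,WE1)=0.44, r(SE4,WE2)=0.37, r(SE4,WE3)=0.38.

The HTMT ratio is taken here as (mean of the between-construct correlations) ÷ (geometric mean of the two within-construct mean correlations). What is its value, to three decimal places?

Mean between = 4.67/12 = 0.3892.
Mean within-SE = 3.54/6 = 0.5900; mean within-WE = 1.63/3 = 0.5433.
Geometric mean = √(0.5900 × 0.5433) = 0.5662.
HTMT = 0.3892 / 0.5662 = 0.687.

0.687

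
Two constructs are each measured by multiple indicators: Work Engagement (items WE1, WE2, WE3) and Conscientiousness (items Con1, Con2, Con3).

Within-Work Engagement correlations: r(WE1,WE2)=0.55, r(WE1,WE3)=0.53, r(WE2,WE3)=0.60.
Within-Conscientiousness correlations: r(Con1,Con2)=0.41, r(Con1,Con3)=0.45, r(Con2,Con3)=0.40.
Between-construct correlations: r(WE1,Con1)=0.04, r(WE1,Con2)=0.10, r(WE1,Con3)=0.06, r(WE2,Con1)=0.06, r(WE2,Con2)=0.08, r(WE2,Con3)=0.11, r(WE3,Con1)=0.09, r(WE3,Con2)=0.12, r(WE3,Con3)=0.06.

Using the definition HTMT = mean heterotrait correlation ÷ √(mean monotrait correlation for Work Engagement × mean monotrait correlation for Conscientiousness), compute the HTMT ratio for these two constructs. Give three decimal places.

Between-construct mean = 0.72/9 = 0.0800.
Mean within-WE = 1.68/3 = 0.5600; mean within-Con = 1.26/3 = 0.4200.
Geometric mean = √(0.5600 × 0.4200) = 0.4850.
HTMT = 0.0800 / 0.4850 = 0.165.

0.165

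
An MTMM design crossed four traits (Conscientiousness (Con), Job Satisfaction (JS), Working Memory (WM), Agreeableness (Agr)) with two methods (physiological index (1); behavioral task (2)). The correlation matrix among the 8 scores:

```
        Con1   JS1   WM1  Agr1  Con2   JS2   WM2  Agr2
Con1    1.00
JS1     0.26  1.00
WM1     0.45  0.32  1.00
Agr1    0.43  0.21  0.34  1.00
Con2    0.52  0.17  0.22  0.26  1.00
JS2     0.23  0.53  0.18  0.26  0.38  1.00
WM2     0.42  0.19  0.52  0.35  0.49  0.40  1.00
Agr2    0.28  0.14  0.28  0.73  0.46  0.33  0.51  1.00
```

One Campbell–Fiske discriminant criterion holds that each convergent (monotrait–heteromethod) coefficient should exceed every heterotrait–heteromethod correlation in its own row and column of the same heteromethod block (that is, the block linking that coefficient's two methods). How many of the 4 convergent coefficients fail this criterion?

Each convergent coefficient versus the relevant comparison correlations:
Con (methods 1·2): 0.52 vs {0.23, 0.17, 0.42, 0.22, 0.28, 0.26} → pass.
JS (methods 1·2): 0.53 vs {0.17, 0.23, 0.19, 0.18, 0.14, 0.26} → pass.
WM (methods 1·2): 0.52 vs {0.22, 0.42, 0.18, 0.19, 0.28, 0.35} → pass.
Agr (methods 1·2): 0.73 vs {0.26, 0.28, 0.26, 0.14, 0.35, 0.28} → pass.
0 of 4 fail.

0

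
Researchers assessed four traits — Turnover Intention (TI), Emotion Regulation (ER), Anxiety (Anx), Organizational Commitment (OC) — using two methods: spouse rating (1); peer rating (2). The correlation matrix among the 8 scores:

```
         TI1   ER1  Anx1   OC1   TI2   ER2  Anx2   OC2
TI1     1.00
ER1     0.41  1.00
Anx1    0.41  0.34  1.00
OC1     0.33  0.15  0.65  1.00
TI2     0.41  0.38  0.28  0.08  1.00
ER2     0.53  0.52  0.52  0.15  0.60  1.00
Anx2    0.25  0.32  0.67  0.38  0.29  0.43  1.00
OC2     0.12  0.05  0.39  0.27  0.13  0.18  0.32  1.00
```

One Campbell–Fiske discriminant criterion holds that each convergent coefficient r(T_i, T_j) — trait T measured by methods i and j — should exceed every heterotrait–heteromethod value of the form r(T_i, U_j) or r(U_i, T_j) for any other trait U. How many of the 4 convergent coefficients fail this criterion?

3

Convergent coefficients and their comparison sets:
TI (methods 1·2): 0.41 vs {0.53, 0.38, 0.25, 0.28, 0.12, 0.08} → fail.
ER (methods 1·2): 0.52 vs {0.38, 0.53, 0.32, 0.52, 0.05, 0.15} → fail.
Anx (methods 1·2): 0.67 vs {0.28, 0.25, 0.52, 0.32, 0.39, 0.38} → pass.
OC (methods 1·2): 0.27 vs {0.08, 0.12, 0.15, 0.05, 0.38, 0.39} → fail.
3 of 4 fail.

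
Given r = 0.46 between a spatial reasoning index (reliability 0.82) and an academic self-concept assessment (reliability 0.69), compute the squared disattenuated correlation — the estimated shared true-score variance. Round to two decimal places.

Disattenuated r = 0.46 / √(0.82 × 0.69) = 0.46 / 0.7522 = 0.6115.
Shared true-score variance = 0.6115² = 0.3739 ≈ 0.37.

0.37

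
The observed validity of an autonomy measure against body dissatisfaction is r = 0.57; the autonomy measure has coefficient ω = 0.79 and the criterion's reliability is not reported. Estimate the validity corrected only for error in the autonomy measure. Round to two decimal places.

Single correction: r_c = r_obs / √r_xx = 0.57 / √0.79 = 0.57 / 0.8888 ≈ 0.64.

0.64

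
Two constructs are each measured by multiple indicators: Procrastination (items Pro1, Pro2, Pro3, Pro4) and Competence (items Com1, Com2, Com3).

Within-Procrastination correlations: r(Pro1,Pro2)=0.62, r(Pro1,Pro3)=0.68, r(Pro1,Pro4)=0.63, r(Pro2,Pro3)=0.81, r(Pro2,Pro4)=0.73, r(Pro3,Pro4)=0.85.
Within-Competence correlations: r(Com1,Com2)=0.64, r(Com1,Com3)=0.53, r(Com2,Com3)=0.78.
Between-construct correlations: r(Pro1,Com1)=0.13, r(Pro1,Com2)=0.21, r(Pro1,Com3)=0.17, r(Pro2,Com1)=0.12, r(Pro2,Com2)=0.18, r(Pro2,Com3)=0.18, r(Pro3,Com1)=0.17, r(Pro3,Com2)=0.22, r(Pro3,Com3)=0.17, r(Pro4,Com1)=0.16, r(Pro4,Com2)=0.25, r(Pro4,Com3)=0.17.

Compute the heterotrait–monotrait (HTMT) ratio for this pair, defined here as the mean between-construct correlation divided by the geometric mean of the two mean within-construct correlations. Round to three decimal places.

Mean heterotrait r = 2.13/12 = 0.1775.
Mean within-Pro = 4.32/6 = 0.7200; mean within-Com = 1.95/3 = 0.6500.
Geometric mean = √(0.7200 × 0.6500) = 0.6841.
HTMT = 0.1775 / 0.6841 = 0.259.

0.259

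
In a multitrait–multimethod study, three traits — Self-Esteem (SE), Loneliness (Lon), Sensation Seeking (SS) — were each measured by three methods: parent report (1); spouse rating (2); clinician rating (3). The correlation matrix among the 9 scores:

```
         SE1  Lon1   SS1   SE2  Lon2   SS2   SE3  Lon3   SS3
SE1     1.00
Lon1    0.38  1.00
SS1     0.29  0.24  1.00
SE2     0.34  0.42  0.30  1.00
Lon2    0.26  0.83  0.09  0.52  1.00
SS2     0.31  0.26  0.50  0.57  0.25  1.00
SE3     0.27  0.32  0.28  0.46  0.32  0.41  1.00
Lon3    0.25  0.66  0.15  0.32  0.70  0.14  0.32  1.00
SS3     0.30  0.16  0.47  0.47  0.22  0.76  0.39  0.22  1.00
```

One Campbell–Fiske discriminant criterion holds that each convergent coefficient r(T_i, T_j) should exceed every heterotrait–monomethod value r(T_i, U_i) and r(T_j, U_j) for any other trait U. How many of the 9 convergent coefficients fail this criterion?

4

Checking each validity diagonal entry against its comparison values:
SE (methods 1·2): 0.34 vs {0.38, 0.52, 0.29, 0.57} → fail.
SE (methods 1·3): 0.27 vs {0.38, 0.32, 0.29, 0.39} → fail.
SE (methods 2·3): 0.46 vs {0.52, 0.32, 0.57, 0.39} → fail.
Lon (methods 1·2): 0.83 vs {0.38, 0.52, 0.24, 0.25} → pass.
Lon (methods 1·3): 0.66 vs {0.38, 0.32, 0.24, 0.22} → pass.
Lon (methods 2·3): 0.70 vs {0.52, 0.32, 0.25, 0.22} → pass.
SS (methods 1·2): 0.50 vs {0.29, 0.57, 0.24, 0.25} → fail.
SS (methods 1·3): 0.47 vs {0.29, 0.39, 0.24, 0.22} → pass.
SS (methods 2·3): 0.76 vs {0.57, 0.39, 0.25, 0.22} → pass.
4 of 9 fail.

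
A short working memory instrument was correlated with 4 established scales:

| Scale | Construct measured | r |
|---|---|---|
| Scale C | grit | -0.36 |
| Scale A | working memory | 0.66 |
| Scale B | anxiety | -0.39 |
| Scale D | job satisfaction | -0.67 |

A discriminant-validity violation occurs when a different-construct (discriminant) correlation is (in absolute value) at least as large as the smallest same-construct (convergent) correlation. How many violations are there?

1

Convergent (same construct = working memory): Scale A.
Smallest convergent = 0.66. Discriminant |r|: 0.36, 0.39, 0.67; count ≥ 0.66 → 1.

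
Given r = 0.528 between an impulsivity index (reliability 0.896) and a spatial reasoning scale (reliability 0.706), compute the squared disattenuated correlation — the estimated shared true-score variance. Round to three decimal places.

Disattenuated r = 0.528 / √(0.896 × 0.706) = 0.528 / 0.7953 = 0.6639.
Shared true-score variance = 0.6639² = 0.4408 ≈ 0.441.

0.441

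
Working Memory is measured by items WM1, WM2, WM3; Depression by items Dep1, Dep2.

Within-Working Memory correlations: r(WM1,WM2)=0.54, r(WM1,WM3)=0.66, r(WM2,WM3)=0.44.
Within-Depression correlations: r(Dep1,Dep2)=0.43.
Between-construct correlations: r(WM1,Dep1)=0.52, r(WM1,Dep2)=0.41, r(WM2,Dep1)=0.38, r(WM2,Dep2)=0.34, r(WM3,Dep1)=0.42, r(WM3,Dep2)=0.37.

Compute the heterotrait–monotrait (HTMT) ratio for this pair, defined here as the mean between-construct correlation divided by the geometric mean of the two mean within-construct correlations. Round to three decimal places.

0.839

Between-construct mean = 2.44/6 = 0.4067.
Mean within-WM = 1.64/3 = 0.5467; mean within-Dep = 0.43/1 = 0.4300.
Geometric mean = √(0.5467 × 0.4300) = 0.4849.
HTMT = 0.4067 / 0.4849 = 0.839.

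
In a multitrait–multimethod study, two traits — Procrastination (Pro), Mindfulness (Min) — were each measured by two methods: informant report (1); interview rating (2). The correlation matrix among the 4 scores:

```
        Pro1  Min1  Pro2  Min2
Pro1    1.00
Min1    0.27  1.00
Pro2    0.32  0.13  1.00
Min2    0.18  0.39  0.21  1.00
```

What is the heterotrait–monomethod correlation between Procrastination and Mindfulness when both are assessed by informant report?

0.27

Different traits, same method: r(Pro1, Min1) = 0.27.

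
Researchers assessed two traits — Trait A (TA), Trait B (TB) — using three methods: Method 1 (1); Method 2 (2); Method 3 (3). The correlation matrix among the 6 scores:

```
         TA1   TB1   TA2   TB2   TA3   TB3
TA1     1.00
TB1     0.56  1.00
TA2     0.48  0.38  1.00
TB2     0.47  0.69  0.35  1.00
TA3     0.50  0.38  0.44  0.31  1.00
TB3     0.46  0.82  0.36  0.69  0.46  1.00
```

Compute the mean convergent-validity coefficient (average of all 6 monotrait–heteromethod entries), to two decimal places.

Convergent values: 0.48, 0.50, 0.44, 0.69, 0.82, 0.69; mean = 3.62/6 = 0.60.

0.60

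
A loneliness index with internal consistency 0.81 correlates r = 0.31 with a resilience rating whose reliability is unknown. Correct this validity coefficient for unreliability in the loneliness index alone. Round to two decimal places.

0.34

Single correction: r_c = r_obs / √r_xx = 0.31 / √0.81 = 0.31 / 0.9000 ≈ 0.34.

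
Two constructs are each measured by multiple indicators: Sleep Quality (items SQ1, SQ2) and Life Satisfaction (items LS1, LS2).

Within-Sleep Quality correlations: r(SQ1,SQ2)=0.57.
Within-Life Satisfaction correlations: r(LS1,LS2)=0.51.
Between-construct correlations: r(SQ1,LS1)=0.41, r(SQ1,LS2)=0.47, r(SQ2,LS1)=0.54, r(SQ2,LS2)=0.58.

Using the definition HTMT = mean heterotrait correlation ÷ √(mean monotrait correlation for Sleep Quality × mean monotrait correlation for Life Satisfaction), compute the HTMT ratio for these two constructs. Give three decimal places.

0.927

Mean heterotrait r = 2.00/4 = 0.5000.
Mean within-SQ = 0.57/1 = 0.5700; mean within-LS = 0.51/1 = 0.5100.
Geometric mean = √(0.5700 × 0.5100) = 0.5392.
HTMT = 0.5000 / 0.5392 = 0.927.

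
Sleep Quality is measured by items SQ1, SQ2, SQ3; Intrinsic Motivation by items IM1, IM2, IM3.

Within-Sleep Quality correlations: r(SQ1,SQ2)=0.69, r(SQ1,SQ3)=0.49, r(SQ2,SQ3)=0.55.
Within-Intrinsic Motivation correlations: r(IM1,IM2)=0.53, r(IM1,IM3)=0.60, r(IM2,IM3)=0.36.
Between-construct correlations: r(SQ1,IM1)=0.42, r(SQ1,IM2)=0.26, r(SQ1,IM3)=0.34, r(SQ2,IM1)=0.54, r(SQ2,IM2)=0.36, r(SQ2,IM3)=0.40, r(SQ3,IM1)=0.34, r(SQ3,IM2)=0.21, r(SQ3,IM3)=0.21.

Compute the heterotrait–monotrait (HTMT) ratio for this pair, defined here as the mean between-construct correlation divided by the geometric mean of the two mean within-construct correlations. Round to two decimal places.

Mean between = 3.08/9 = 0.3422.
Mean within-SQ = 1.73/3 = 0.5767; mean within-IM = 1.49/3 = 0.4967.
Geometric mean = √(0.5767 × 0.4967) = 0.5352.
HTMT = 0.3422 / 0.5352 = 0.64.

0.64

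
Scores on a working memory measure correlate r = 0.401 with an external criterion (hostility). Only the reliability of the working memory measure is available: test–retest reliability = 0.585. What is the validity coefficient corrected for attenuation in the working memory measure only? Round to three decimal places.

Single correction: r_c = r_obs / √r_xx = 0.401 / √0.585 = 0.401 / 0.7649 ≈ 0.524.

0.524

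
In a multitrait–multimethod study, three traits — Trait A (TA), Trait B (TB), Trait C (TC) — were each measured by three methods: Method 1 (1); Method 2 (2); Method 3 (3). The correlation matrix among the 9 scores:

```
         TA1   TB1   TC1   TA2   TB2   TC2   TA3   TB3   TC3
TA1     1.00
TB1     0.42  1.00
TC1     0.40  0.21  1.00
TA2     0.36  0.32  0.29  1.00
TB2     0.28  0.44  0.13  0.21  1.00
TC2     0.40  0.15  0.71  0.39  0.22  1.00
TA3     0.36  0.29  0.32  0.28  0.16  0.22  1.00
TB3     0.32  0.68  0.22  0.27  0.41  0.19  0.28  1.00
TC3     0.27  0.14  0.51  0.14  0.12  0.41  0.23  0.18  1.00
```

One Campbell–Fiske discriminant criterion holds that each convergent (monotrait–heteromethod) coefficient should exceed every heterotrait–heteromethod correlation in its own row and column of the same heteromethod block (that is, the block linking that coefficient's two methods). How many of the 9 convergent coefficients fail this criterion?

Checking each validity diagonal entry against its comparison values:
TA (methods 1·2): 0.36 vs {0.28, 0.32, 0.40, 0.29} → fail.
TA (methods 1·3): 0.36 vs {0.32, 0.29, 0.27, 0.32} → pass.
TA (methods 2·3): 0.28 vs {0.27, 0.16, 0.14, 0.22} → pass.
TB (methods 1·2): 0.44 vs {0.32, 0.28, 0.15, 0.13} → pass.
TB (methods 1·3): 0.68 vs {0.29, 0.32, 0.14, 0.22} → pass.
TB (methods 2·3): 0.41 vs {0.16, 0.27, 0.12, 0.19} → pass.
TC (methods 1·2): 0.71 vs {0.29, 0.40, 0.13, 0.15} → pass.
TC (methods 1·3): 0.51 vs {0.32, 0.27, 0.22, 0.14} → pass.
TC (methods 2·3): 0.41 vs {0.22, 0.14, 0.19, 0.12} → pass.
1 of 9 fail.

1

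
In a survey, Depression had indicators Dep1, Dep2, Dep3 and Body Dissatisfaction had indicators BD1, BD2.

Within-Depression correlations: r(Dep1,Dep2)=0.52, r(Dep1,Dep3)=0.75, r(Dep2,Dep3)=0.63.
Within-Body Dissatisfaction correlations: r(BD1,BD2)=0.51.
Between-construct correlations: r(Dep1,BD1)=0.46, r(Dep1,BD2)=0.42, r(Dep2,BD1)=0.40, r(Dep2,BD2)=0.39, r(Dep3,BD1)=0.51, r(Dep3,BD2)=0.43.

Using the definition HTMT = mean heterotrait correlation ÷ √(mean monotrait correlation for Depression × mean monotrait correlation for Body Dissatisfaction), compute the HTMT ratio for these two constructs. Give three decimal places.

0.765

Between-construct mean = 2.61/6 = 0.4350.
Mean within-Dep = 1.90/3 = 0.6333; mean within-BD = 0.51/1 = 0.5100.
Geometric mean = √(0.6333 × 0.5100) = 0.5683.
HTMT = 0.4350 / 0.5683 = 0.765.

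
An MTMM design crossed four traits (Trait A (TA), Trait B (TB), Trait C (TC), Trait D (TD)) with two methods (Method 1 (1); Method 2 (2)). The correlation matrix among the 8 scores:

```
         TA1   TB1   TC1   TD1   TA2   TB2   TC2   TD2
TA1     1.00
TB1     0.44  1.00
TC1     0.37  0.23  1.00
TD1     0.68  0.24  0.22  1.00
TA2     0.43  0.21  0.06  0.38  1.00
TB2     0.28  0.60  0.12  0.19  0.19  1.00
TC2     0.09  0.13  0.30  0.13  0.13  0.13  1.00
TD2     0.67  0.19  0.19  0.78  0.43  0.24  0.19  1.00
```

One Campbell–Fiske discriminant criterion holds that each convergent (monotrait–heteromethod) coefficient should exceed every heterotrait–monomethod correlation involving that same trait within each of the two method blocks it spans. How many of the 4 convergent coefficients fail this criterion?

Each convergent coefficient versus the relevant comparison correlations:
TA (methods 1·2): 0.43 vs {0.44, 0.19, 0.37, 0.13, 0.68, 0.43} → fail.
TB (methods 1·2): 0.60 vs {0.44, 0.19, 0.23, 0.13, 0.24, 0.24} → pass.
TC (methods 1·2): 0.30 vs {0.37, 0.13, 0.23, 0.13, 0.22, 0.19} → fail.
TD (methods 1·2): 0.78 vs {0.68, 0.43, 0.24, 0.24, 0.22, 0.19} → pass.
2 of 4 fail.

2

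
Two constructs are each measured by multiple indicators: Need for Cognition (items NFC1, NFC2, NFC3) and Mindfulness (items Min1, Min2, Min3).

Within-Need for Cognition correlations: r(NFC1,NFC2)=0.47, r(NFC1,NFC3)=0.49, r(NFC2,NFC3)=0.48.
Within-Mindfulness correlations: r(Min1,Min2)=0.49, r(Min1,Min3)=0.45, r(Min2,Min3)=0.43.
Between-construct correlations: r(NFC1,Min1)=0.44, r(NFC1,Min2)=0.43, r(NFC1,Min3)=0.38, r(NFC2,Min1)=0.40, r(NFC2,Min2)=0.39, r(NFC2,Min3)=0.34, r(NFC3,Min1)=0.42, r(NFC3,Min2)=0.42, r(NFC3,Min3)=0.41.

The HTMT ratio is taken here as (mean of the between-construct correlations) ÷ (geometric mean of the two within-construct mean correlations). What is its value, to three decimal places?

0.861

Mean between = 3.63/9 = 0.4033.
Mean within-NFC = 1.44/3 = 0.4800; mean within-Min = 1.37/3 = 0.4567.
Geometric mean = √(0.4800 × 0.4567) = 0.4682.
HTMT = 0.4033 / 0.4682 = 0.861.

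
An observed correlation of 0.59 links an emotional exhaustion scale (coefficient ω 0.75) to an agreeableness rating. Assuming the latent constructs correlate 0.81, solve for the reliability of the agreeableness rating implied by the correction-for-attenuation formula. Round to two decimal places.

0.71

r_true = r_obs / √(r_xx · r_yy) ⇒ 0.81 = 0.59 / √(0.75 · r_yy).
√(0.75 · r_yy) = 0.59 / 0.81 = 0.7284; 0.75 · r_yy = 0.5306; r_yy = 0.5306 / 0.75 ≈ 0.71.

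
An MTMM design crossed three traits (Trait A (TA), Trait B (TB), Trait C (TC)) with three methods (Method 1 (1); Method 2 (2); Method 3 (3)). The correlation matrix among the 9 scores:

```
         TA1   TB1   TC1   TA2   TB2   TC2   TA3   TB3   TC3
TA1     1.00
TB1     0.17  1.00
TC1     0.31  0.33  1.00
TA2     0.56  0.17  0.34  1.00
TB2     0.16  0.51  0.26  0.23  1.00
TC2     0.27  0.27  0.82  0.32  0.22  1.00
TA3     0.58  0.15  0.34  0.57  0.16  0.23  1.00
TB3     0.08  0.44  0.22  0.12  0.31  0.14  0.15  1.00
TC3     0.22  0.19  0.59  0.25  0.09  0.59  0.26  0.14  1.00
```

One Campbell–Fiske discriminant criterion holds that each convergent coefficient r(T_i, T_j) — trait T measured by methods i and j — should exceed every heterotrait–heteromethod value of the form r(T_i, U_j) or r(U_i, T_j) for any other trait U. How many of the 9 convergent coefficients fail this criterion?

0

Convergent coefficients and their comparison sets:
TA (methods 1·2): 0.56 vs {0.16, 0.17, 0.27, 0.34} → pass.
TA (methods 1·3): 0.58 vs {0.08, 0.15, 0.22, 0.34} → pass.
TA (methods 2·3): 0.57 vs {0.12, 0.16, 0.25, 0.23} → pass.
TB (methods 1·2): 0.51 vs {0.17, 0.16, 0.27, 0.26} → pass.
TB (methods 1·3): 0.44 vs {0.15, 0.08, 0.19, 0.22} → pass.
TB (methods 2·3): 0.31 vs {0.16, 0.12, 0.09, 0.14} → pass.
TC (methods 1·2): 0.82 vs {0.34, 0.27, 0.26, 0.27} → pass.
TC (methods 1·3): 0.59 vs {0.34, 0.22, 0.22, 0.19} → pass.
TC (methods 2·3): 0.59 vs {0.23, 0.25, 0.14, 0.09} → pass.
0 of 9 fail.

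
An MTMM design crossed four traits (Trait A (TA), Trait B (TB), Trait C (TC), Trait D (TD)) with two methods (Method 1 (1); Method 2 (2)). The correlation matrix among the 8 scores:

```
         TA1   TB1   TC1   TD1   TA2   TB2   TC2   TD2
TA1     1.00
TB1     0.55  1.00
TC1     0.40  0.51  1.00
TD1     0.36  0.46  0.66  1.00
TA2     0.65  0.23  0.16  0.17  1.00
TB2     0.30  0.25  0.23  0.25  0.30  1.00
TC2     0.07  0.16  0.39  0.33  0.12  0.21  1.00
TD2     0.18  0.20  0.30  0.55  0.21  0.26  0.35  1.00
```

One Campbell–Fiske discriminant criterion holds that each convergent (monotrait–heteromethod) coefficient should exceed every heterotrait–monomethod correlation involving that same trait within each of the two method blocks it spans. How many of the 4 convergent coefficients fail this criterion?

Each convergent coefficient versus the relevant comparison correlations:
TA (methods 1·2): 0.65 vs {0.55, 0.30, 0.40, 0.12, 0.36, 0.21} → pass.
TB (methods 1·2): 0.25 vs {0.55, 0.30, 0.51, 0.21, 0.46, 0.26} → fail.
TC (methods 1·2): 0.39 vs {0.40, 0.12, 0.51, 0.21, 0.66, 0.35} → fail.
TD (methods 1·2): 0.55 vs {0.36, 0.21, 0.46, 0.26, 0.66, 0.35} → fail.
3 of 4 fail.

3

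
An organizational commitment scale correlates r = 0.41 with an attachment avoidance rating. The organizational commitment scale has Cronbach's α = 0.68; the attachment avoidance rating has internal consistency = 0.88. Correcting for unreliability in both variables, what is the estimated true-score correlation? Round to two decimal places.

0.53

r_true = r_obs / √(r_xx · r_yy) = 0.41 / √(0.68 × 0.88) = 0.41 / √0.5984 = 0.41 / 0.7736 ≈ 0.53.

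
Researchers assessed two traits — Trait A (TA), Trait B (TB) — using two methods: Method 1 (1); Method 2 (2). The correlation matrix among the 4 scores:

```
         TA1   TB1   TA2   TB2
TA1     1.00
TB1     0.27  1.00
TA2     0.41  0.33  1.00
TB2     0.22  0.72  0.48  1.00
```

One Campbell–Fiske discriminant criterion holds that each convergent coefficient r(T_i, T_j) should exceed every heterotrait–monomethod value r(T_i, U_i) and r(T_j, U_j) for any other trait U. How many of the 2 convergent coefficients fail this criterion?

Checking each validity diagonal entry against its comparison values:
TA (methods 1·2): 0.41 vs {0.27, 0.48} → fail.
TB (methods 1·2): 0.72 vs {0.27, 0.48} → pass.
1 of 2 fail.

1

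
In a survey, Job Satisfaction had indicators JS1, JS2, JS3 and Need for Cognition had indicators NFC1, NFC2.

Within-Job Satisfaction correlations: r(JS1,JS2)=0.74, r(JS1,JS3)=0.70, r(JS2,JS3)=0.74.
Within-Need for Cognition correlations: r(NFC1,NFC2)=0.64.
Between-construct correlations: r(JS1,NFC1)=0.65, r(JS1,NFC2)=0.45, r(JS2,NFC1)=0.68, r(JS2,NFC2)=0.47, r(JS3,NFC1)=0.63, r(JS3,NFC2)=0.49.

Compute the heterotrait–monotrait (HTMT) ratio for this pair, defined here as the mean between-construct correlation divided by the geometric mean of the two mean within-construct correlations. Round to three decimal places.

Mean between = 3.37/6 = 0.5617.
Mean within-JS = 2.18/3 = 0.7267; mean within-NFC = 0.64/1 = 0.6400.
Geometric mean = √(0.7267 × 0.6400) = 0.6820.
HTMT = 0.5617 / 0.6820 = 0.824.

0.824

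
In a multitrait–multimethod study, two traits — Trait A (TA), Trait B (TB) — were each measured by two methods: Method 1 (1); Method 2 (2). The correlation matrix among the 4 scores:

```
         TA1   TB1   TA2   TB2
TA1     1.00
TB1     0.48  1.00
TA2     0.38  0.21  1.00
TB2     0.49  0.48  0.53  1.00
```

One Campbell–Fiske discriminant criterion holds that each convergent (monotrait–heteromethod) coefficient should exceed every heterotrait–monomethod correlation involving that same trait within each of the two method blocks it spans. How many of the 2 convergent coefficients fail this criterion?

2

Each convergent coefficient versus the relevant comparison correlations:
TA (methods 1·2): 0.38 vs {0.48, 0.53} → fail.
TB (methods 1·2): 0.48 vs {0.48, 0.53} → fail.
2 of 2 fail.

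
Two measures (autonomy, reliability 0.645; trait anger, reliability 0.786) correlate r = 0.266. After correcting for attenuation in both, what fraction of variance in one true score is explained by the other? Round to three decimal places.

Disattenuated r = 0.266 / √(0.645 × 0.786) = 0.266 / 0.7120 = 0.3736.
Shared true-score variance = 0.3736² = 0.1396 ≈ 0.140.

0.140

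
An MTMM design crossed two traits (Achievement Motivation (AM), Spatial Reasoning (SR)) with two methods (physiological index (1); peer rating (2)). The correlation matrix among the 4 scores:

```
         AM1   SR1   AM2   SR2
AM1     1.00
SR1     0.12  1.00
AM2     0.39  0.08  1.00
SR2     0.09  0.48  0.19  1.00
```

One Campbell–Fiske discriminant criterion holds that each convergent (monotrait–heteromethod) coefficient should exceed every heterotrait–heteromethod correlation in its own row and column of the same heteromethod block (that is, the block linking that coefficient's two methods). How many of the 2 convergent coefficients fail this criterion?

0

Convergent coefficients and their comparison sets:
AM (methods 1·2): 0.39 vs {0.09, 0.08} → pass.
SR (methods 1·2): 0.48 vs {0.08, 0.09} → pass.
0 of 2 fail.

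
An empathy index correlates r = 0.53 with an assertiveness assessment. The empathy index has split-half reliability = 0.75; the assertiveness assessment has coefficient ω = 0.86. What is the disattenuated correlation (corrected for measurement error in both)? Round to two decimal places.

0.66

r_true = r_obs / √(r_xx · r_yy) = 0.53 / √(0.75 × 0.86) = 0.53 / √0.6450 = 0.53 / 0.8031 ≈ 0.66.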